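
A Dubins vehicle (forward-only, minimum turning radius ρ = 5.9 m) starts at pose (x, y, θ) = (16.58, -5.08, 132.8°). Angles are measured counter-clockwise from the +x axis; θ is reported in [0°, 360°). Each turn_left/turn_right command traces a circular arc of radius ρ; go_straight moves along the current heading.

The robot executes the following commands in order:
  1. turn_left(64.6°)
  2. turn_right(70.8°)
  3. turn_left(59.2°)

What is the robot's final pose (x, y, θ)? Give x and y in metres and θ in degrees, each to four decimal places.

set_pose: (x, y, θ) = (16.5800, -5.0800, 132.8000°), ρ = 5.9
turn_left(64.6°): centre at ρ to the left, rotate +64.6° → (10.4867, -3.4587, 197.4000°)
turn_right(70.8°): centre at ρ to the right, rotate −70.8° → (3.9857, -1.3464, 126.6000°)
turn_left(59.2°): centre at ρ to the left, rotate +59.2° → (-1.3472, 1.0057, 185.8000°)

(-1.3472, 1.0057, 185.8000°)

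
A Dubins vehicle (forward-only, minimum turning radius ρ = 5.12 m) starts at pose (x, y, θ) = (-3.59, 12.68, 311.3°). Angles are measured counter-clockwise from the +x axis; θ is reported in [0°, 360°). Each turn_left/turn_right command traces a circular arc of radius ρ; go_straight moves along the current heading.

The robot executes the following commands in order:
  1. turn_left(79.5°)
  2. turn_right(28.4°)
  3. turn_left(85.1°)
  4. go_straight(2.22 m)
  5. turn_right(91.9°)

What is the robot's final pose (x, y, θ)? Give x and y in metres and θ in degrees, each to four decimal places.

(15.7909, 24.3706, 355.6000°)

set_pose: (x, y, θ) = (-3.5900, 12.6800, 311.3000°), ρ = 5.12
turn_left(79.5°): centre at ρ to the left, rotate +79.5° → (2.8781, 11.6613, 390.8000° ≡ 30.8000°)
turn_right(28.4°): centre at ρ to the right, rotate −28.4° → (5.2854, 12.3790, 2.4000°)
turn_left(85.1°): centre at ρ to the left, rotate +85.1° → (10.1861, 17.2711, 87.5000°)
go_straight(2.22): x += 2.22·cos θ, y += 2.22·sin θ → (10.2829, 19.4890, 87.5000°)
turn_right(91.9°): centre at ρ to the right, rotate −91.9° → (15.7909, 24.3706, -4.4000° ≡ 355.6000°)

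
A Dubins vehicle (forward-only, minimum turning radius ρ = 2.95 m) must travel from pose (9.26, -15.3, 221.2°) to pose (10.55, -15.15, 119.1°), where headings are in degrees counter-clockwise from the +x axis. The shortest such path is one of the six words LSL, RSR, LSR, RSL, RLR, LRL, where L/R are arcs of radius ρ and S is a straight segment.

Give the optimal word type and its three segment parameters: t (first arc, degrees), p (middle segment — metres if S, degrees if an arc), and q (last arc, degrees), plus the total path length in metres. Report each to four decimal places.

RLR: t = 17.7418°, p = 300.6119°, q = 24.9700°, L = 17.6768 m

Let ψ = atan2(Δy, Δx) = atan2(0.15, 1.29) = 6.6325° be the start→goal bearing.
Normalize: d = |goal − start| / ρ = 1.298692/2.95 = 0.440234, α = (θ_start − ψ) mod 360° = 214.5675° = 3.744909 rad, β = (θ_goal − ψ) mod 360° = 112.4675° = 1.962928 rad.
Common terms: sin α = -0.567377, cos α = -0.823458, sin β = 0.924097, cos β = -0.382159, cos(α−β) = -0.209619, d² = 0.193806. Work in radians in the unit-radius frame; every candidate has L = ρ·(t + p + q).
LSL: p² = 2 + d² − 2cos(α−β) + 2d(sin α − sin β) = 1.299848; p = √p² = 1.140109; φ = atan2(cos β − cos α, d + sin α − sin β) = 2.744143 rad; t = (φ − α) mod 2π = 5.282419 rad, q = (β − φ) mod 2π = 5.501970 rad → L = 2.95·(5.282419 + 1.140109 + 5.501970) = 2.95·11.924498 = 35.177269 m
RSR: p² = 2 + d² − 2cos(α−β) + 2d(sin β − sin α) = 3.926239; p = √p² = 1.981474; φ = atan2(cos α − cos β, d − sin α + sin β) = -0.224596 rad; t = (α − φ) mod 2π = 3.969505 rad, q = (φ − β) mod 2π = 4.095661 rad → L = 2.95·(3.969505 + 1.981474 + 4.095661) = 2.95·10.046640 = 29.637589 m
LSR: p² = d² − 2 + 2cos(α−β) + 2d(sin α + sin β) = -1.911350 < 0 → infeasible
RSL: p² = d² − 2 + 2cos(α−β) − 2d(sin α + sin β) = -2.539512 < 0 → infeasible
RLR: c = (6 − d² + 2cos(α−β) + 2d(sin α − sin β))/8 = 0.509220; p = 2π − arccos c = 5.246667 rad; φ = atan2(cos α − cos β, d − sin α + sin β) = -0.224596 rad; t = (α − φ + p/2) mod 2π = 0.309654 rad, q = (α − β − t + p) mod 2π = 0.435810 rad → L = 2.95·(0.309654 + 5.246667 + 0.435810) = 2.95·5.992131 = 17.676785 m
LRL: c = (6 − d² + 2cos(α−β) − 2d(sin α − sin β))/8 = 0.837519; p = 2π − arccos c = 5.705116 rad; φ = atan2(cos β − cos α, d + sin α − sin β) = 2.744143 rad; t = (φ − α + p/2) mod 2π = 1.851792 rad, q = (β − α − t + p) mod 2π = 2.071343 rad → L = 2.95·(1.851792 + 5.705116 + 2.071343) = 2.95·9.628250 = 28.403339 m
Shortest: RLR with L = 17.676785 m ≈ 17.6768 m
Convert RLR to answer units (arcs ×180/π): t = 0.309654·180/π = 17.7418°, p = 5.246667·180/π = 300.6119°, q = 0.435810·180/π = 24.9700°, L = 17.6768 m.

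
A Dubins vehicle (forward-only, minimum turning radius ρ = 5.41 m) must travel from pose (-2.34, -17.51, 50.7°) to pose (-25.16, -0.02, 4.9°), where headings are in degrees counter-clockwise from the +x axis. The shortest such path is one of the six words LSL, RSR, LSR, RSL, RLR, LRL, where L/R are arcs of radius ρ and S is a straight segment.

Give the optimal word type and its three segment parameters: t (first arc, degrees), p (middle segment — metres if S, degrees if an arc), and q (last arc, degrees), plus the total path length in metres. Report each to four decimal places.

LSR: t = 136.2896°, p = 16.9809 m, q = 182.0896°, L = 47.0430 m

Let ψ = atan2(Δy, Δx) = atan2(17.49, -22.82) = 142.5323° be the start→goal bearing.
Normalize: d = |goal − start| / ρ = 28.751565/5.41 = 5.314522, α = (θ_start − ψ) mod 360° = 268.1677° = 4.680410 rad, β = (θ_goal − ψ) mod 360° = 222.3677° = 3.881049 rad.
Common terms: sin α = -0.999489, cos α = -0.031973, sin β = -0.673887, cos β = -0.738835, cos(α−β) = 0.697165, d² = 28.244146. Work in radians in the unit-radius frame; every candidate has L = ρ·(t + p + q).
LSL: p² = 2 + d² − 2cos(α−β) + 2d(sin α − sin β) = 25.388976; p = √p² = 5.038747; φ = atan2(cos β − cos α, d + sin α − sin β) = -0.140749 rad; t = (φ − α) mod 2π = 1.462026 rad, q = (β − φ) mod 2π = 4.021799 rad → L = 5.41·(1.462026 + 5.038747 + 4.021799) = 5.41·10.522572 = 56.927115 m
RSR: p² = 2 + d² − 2cos(α−β) + 2d(sin β − sin α) = 32.310656; p = √p² = 5.684246; φ = atan2(cos α − cos β, d − sin α + sin β) = 0.124677 rad; t = (α − φ) mod 2π = 4.555733 rad, q = (φ − β) mod 2π = 2.526813 rad → L = 5.41·(4.555733 + 5.684246 + 2.526813) = 5.41·12.766792 = 69.068347 m
LSR: p² = d² − 2 + 2cos(α−β) + 2d(sin α + sin β) = 9.852096; p = √p² = 3.138805; φ = atan2(−cos α − cos β, d + sin α + sin β) − atan2(−2, p) = 0.775928 rad; t = (φ − α) mod 2π = 2.378703 rad, q = (φ − β) mod 2π = 3.178064 rad → L = 5.41·(2.378703 + 3.138805 + 3.178064) = 5.41·8.695571 = 47.043042 m
RSL: p² = d² − 2 + 2cos(α−β) − 2d(sin α + sin β) = 45.424857; p = √p² = 6.739796; φ = atan2(cos α + cos β, d − sin α − sin β) − atan2(2, p) = -0.398330 rad; t = (α − φ) mod 2π = 5.078740 rad, q = (β − φ) mod 2π = 4.279379 rad → L = 5.41·(5.078740 + 6.739796 + 4.279379) = 5.41·16.097915 = 87.089723 m
RLR: c = (6 − d² + 2cos(α−β) + 2d(sin α − sin β))/8 = -3.038832, |c| > 1 → infeasible
LRL: c = (6 − d² + 2cos(α−β) − 2d(sin α − sin β))/8 = -2.173622, |c| > 1 → infeasible
Shortest: LSR with L = 47.043042 m ≈ 47.0430 m
Convert LSR to answer units (arcs ×180/π): t = 2.378703·180/π = 136.2896°, p = ρ·p = 5.41·3.138805 = 16.9809 m, q = 3.178064·180/π = 182.0896°, L = 47.0430 m.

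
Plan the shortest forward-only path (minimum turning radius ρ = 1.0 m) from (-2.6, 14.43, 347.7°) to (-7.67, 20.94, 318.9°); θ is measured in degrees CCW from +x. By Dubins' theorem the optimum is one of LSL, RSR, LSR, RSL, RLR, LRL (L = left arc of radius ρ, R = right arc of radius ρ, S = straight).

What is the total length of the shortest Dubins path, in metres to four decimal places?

Let ψ = atan2(Δy, Δx) = atan2(6.51, -5.07) = 127.9115° be the start→goal bearing.
Normalize: d = |goal − start| / ρ = 8.251364/1.0 = 8.251364, α = (θ_start − ψ) mod 360° = 219.7885° = 3.836033 rad, β = (θ_goal − ψ) mod 360° = 190.9885° = 3.333378 rad.
Common terms: sin α = -0.639955, cos α = -0.768412, sin β = -0.190612, cos β = -0.981666, cos(α−β) = 0.876307, d² = 68.085000. Work in radians in the unit-radius frame; every candidate has L = ρ·(t + p + q).
LSL: p² = 2 + d² − 2cos(α−β) + 2d(sin α − sin β) = 60.916992; p = √p² = 7.804934; φ = atan2(cos β − cos α, d + sin α − sin β) = -0.027326 rad; t = (φ − α) mod 2π = 2.419826 rad, q = (β − φ) mod 2π = 3.360704 rad → L = 1.0·(2.419826 + 7.804934 + 3.360704) = 1.0·13.585464 = 13.585464 m
RSR: p² = 2 + d² − 2cos(α−β) + 2d(sin β − sin α) = 75.747782; p = √p² = 8.703320; φ = atan2(cos α − cos β, d − sin α + sin β) = 0.024505 rad; t = (α − φ) mod 2π = 3.811528 rad, q = (φ − β) mod 2π = 2.974313 rad → L = 1.0·(3.811528 + 8.703320 + 2.974313) = 1.0·15.489160 = 15.489160 m
LSR: p² = d² − 2 + 2cos(α−β) + 2d(sin α + sin β) = 54.130998; p = √p² = 7.357377; φ = atan2(−cos α − cos β, d + sin α + sin β) − atan2(−2, p) = 0.497025 rad; t = (φ − α) mod 2π = 2.944177 rad, q = (φ − β) mod 2π = 3.446832 rad → L = 1.0·(2.944177 + 7.357377 + 3.446832) = 1.0·13.748387 = 13.748387 m
RSL: p² = d² − 2 + 2cos(α−β) − 2d(sin α + sin β) = 81.544229; p = √p² = 9.030184; φ = atan2(cos α + cos β, d − sin α − sin β) − atan2(2, p) = -0.408326 rad; t = (α − φ) mod 2π = 4.244359 rad, q = (β − φ) mod 2π = 3.741704 rad → L = 1.0·(4.244359 + 9.030184 + 3.741704) = 1.0·17.016248 = 17.016248 m
RLR: c = (6 − d² + 2cos(α−β) + 2d(sin α − sin β))/8 = -8.468473, |c| > 1 → infeasible
LRL: c = (6 − d² + 2cos(α−β) − 2d(sin α − sin β))/8 = -6.614624, |c| > 1 → infeasible
Shortest: LSL with L = 13.585464 m ≈ 13.5855 m

13.5855 m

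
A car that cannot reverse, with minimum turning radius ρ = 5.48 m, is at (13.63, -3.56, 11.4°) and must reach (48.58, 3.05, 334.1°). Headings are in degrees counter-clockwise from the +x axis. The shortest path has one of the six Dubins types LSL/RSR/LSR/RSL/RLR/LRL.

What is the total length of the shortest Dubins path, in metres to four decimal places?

35.8211 m

Let ψ = atan2(Δy, Δx) = atan2(6.61, 34.95) = 10.7097° be the start→goal bearing.
Normalize: d = |goal − start| / ρ = 35.569574/5.48 = 6.490798, α = (θ_start − ψ) mod 360° = 0.6903° = 0.012048 rad, β = (θ_goal − ψ) mod 360° = 323.3903° = 5.644225 rad.
Common terms: sin α = 0.012048, cos α = 0.999927, sin β = -0.596361, cos β = 0.802717, cos(α−β) = 0.795473, d² = 42.130461. Work in radians in the unit-radius frame; every candidate has L = ρ·(t + p + q).
LSL: p² = 2 + d² − 2cos(α−β) + 2d(sin α − sin β) = 50.437628; p = √p² = 7.101945; φ = atan2(cos β − cos α, d + sin α − sin β) = -0.027772 rad; t = (φ − α) mod 2π = 6.243365 rad, q = (β − φ) mod 2π = 5.671998 rad → L = 5.48·(6.243365 + 7.101945 + 5.671998) = 5.48·19.017308 = 104.214849 m
RSR: p² = 2 + d² − 2cos(α−β) + 2d(sin β − sin α) = 34.641401; p = √p² = 5.885695; φ = atan2(cos α − cos β, d − sin α + sin β) = 0.033513 rad; t = (α − φ) mod 2π = 6.261720 rad, q = (φ − β) mod 2π = 0.672473 rad → L = 5.48·(6.261720 + 5.885695 + 0.672473) = 5.48·12.819888 = 70.252985 m
LSR: p² = d² − 2 + 2cos(α−β) + 2d(sin α + sin β) = 34.136091; p = √p² = 5.842610; φ = atan2(−cos α − cos β, d + sin α + sin β) − atan2(−2, p) = 0.033592 rad; t = (φ − α) mod 2π = 0.021544 rad, q = (φ − β) mod 2π = 0.672552 rad → L = 5.48·(0.021544 + 5.842610 + 0.672552) = 5.48·6.536706 = 35.821147 m
RSL: p² = d² − 2 + 2cos(α−β) − 2d(sin α + sin β) = 49.306725; p = √p² = 7.021875; φ = atan2(cos α + cos β, d − sin α − sin β) − atan2(2, p) = -0.027998 rad; t = (α − φ) mod 2π = 0.040046 rad, q = (β − φ) mod 2π = 5.672223 rad → L = 5.48·(0.040046 + 7.021875 + 5.672223) = 5.48·12.734144 = 69.783109 m
RLR: c = (6 − d² + 2cos(α−β) + 2d(sin α − sin β))/8 = -3.330175, |c| > 1 → infeasible
LRL: c = (6 − d² + 2cos(α−β) − 2d(sin α − sin β))/8 = -5.304703, |c| > 1 → infeasible
Shortest: LSR with L = 35.821147 m ≈ 35.8211 m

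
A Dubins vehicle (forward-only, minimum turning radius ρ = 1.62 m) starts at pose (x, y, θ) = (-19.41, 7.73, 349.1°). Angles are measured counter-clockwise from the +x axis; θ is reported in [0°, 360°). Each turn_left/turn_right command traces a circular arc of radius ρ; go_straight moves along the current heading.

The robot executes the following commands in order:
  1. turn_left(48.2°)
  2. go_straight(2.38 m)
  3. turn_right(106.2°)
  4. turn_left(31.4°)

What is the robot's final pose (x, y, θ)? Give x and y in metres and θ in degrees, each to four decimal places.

(-13.2105, 8.0668, 322.5000°)

set_pose: (x, y, θ) = (-19.4100, 7.7300, 349.1000°), ρ = 1.62
turn_left(48.2°): centre at ρ to the left, rotate +48.2° → (-18.1220, 8.0321, 397.3000° ≡ 37.3000°)
go_straight(2.38): x += 2.38·cos θ, y += 2.38·sin θ → (-16.2287, 9.4744, 37.3000°)
turn_right(106.2°): centre at ρ to the right, rotate −106.2° → (-13.7357, 8.7689, -68.9000° ≡ 291.1000°)
turn_left(31.4°): centre at ρ to the left, rotate +31.4° → (-13.2105, 8.0668, 322.5000°)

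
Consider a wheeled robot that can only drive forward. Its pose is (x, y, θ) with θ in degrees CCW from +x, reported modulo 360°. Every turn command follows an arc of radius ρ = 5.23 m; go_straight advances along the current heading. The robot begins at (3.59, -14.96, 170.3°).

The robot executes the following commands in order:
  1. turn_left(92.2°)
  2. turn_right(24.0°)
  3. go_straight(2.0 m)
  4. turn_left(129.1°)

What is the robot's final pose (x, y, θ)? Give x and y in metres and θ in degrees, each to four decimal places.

set_pose: (x, y, θ) = (3.5900, -14.9600, 170.3000°), ρ = 5.23
turn_left(92.2°): centre at ρ to the left, rotate +92.2° → (-2.4765, -19.4326, 262.5000°)
turn_right(24.0°): centre at ρ to the right, rotate −24.0° → (-3.2024, -21.4826, 238.5000°)
go_straight(2.0): x += 2.0·cos θ, y += 2.0·sin θ → (-4.2474, -23.1879, 238.5000°)
turn_left(129.1°): centre at ρ to the left, rotate +129.1° → (0.9036, -31.1046, 367.6000° ≡ 7.6000°)

(0.9036, -31.1046, 7.6000°)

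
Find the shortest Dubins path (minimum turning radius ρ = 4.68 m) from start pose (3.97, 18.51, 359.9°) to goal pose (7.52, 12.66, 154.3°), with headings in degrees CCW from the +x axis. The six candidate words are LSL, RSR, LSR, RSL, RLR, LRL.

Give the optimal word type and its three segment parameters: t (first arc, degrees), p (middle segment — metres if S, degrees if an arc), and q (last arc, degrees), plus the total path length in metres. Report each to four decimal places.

Let ψ = atan2(Δy, Δx) = atan2(-5.85, 3.55) = -58.7490° be the start→goal bearing.
Normalize: d = |goal − start| / ρ = 6.842880/4.68 = 1.462154, α = (θ_start − ψ) mod 360° = 58.6490° = 1.023619 rad, β = (θ_goal − ψ) mod 360° = 213.0490° = 3.718407 rad.
Common terms: sin α = 0.853997, cos α = 0.520279, sin β = -0.545357, cos β = -0.838204, cos(α−β) = -0.901833, d² = 2.137894. Work in radians in the unit-radius frame; every candidate has L = ρ·(t + p + q).
LSL: p² = 2 + d² − 2cos(α−β) + 2d(sin α − sin β) = 10.033698; p = √p² = 3.167601; φ = atan2(cos β − cos α, d + sin α − sin β) = -0.443239 rad; t = (φ − α) mod 2π = 4.816327 rad, q = (β − φ) mod 2π = 4.161647 rad → L = 4.68·(4.816327 + 3.167601 + 4.161647) = 4.68·12.145575 = 56.841291 m
RSR: p² = 2 + d² − 2cos(α−β) + 2d(sin β − sin α) = 1.849419; p = √p² = 1.359934; φ = atan2(cos α − cos β, d − sin α + sin β) = 1.524601 rad; t = (α − φ) mod 2π = 5.782203 rad, q = (φ − β) mod 2π = 4.089379 rad → L = 4.68·(5.782203 + 1.359934 + 4.089379) = 4.68·11.231516 = 52.563494 m
LSR: p² = d² − 2 + 2cos(α−β) + 2d(sin α + sin β) = -0.763214 < 0 → infeasible
RSL: p² = d² − 2 + 2cos(α−β) − 2d(sin α + sin β) = -2.568329 < 0 → infeasible
RLR: c = (6 − d² + 2cos(α−β) + 2d(sin α − sin β))/8 = 0.768823; p = 2π − arccos c = 5.589387 rad; φ = atan2(cos α − cos β, d − sin α + sin β) = 1.524601 rad; t = (α − φ + p/2) mod 2π = 2.293712 rad, q = (α − β − t + p) mod 2π = 0.600887 rad → L = 4.68·(2.293712 + 5.589387 + 0.600887) = 4.68·8.483985 = 39.705051 m
LRL: c = (6 − d² + 2cos(α−β) − 2d(sin α − sin β))/8 = -0.254212; p = 2π − arccos c = 4.455356 rad; φ = atan2(cos β − cos α, d + sin α − sin β) = -0.443239 rad; t = (φ − α + p/2) mod 2π = 0.760820 rad, q = (β − α − t + p) mod 2π = 0.106139 rad → L = 4.68·(0.760820 + 4.455356 + 0.106139) = 4.68·5.322315 = 24.908433 m
Shortest: LRL with L = 24.908433 m ≈ 24.9084 m
Convert LRL to answer units (arcs ×180/π): t = 0.760820·180/π = 43.5918°, p = 4.455356·180/π = 255.2731°, q = 0.106139·180/π = 6.0813°, L = 24.9084 m.

LRL: t = 43.5918°, p = 255.2731°, q = 6.0813°, L = 24.9084 m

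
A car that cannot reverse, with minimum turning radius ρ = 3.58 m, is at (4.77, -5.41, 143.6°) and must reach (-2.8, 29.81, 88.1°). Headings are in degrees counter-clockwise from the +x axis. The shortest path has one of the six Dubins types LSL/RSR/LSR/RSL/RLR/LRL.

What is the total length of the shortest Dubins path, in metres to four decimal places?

36.2630 m

Let ψ = atan2(Δy, Δx) = atan2(35.22, -7.57) = 102.1303° be the start→goal bearing.
Normalize: d = |goal − start| / ρ = 36.024343/3.58 = 10.062666, α = (θ_start − ψ) mod 360° = 41.4697° = 0.723783 rad, β = (θ_goal − ψ) mod 360° = 345.9697° = 6.038310 rad.
Common terms: sin α = 0.662224, cos α = 0.749306, sin β = -0.242435, cos β = 0.970168, cos(α−β) = 0.566406, d² = 101.257241. Work in radians in the unit-radius frame; every candidate has L = ρ·(t + p + q).
LSL: p² = 2 + d² − 2cos(α−β) + 2d(sin α − sin β) = 120.330988; p = √p² = 10.969548; φ = atan2(cos β − cos α, d + sin α − sin β) = 0.020135 rad; t = (φ − α) mod 2π = 5.579538 rad, q = (β − φ) mod 2π = 6.018175 rad → L = 3.58·(5.579538 + 10.969548 + 6.018175) = 3.58·22.567261 = 80.790795 m
RSR: p² = 2 + d² − 2cos(α−β) + 2d(sin β − sin α) = 83.917868; p = √p² = 9.160670; φ = atan2(cos α − cos β, d − sin α + sin β) = -0.024112 rad; t = (α − φ) mod 2π = 0.747895 rad, q = (φ − β) mod 2π = 0.220763 rad → L = 3.58·(0.747895 + 9.160670 + 0.220763) = 3.58·10.129327 = 36.262992 m
LSR: p² = d² − 2 + 2cos(α−β) + 2d(sin α + sin β) = 108.838441; p = √p² = 10.432566; φ = atan2(−cos α − cos β, d + sin α + sin β) − atan2(−2, p) = 0.026824 rad; t = (φ − α) mod 2π = 5.586226 rad, q = (φ − β) mod 2π = 0.271699 rad → L = 3.58·(5.586226 + 10.432566 + 0.271699) = 3.58·16.290491 = 58.319959 m
RSL: p² = d² − 2 + 2cos(α−β) − 2d(sin α + sin β) = 91.941665; p = √p² = 9.588622; φ = atan2(cos α + cos β, d − sin α − sin β) − atan2(2, p) = -0.029172 rad; t = (α − φ) mod 2π = 0.752954 rad, q = (β − φ) mod 2π = 6.067482 rad → L = 3.58·(0.752954 + 9.588622 + 6.067482) = 3.58·16.409058 = 58.744427 m
RLR: c = (6 − d² + 2cos(α−β) + 2d(sin α − sin β))/8 = -9.489734, |c| > 1 → infeasible
LRL: c = (6 − d² + 2cos(α−β) − 2d(sin α − sin β))/8 = -14.041374, |c| > 1 → infeasible
Shortest: RSR with L = 36.262992 m ≈ 36.2630 m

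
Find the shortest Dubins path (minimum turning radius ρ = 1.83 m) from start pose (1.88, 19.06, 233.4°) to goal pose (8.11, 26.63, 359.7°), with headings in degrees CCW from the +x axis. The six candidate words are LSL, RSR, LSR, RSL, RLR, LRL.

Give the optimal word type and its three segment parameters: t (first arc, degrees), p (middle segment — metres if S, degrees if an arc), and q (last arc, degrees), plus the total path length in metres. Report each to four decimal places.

Let ψ = atan2(Δy, Δx) = atan2(7.57, 6.23) = 50.5461° be the start→goal bearing.
Normalize: d = |goal − start| / ρ = 9.803969/1.83 = 5.357360, α = (θ_start − ψ) mod 360° = 182.8539° = 3.191402 rad, β = (θ_goal − ψ) mod 360° = 309.1539° = 5.395753 rad.
Common terms: sin α = -0.049789, cos α = -0.998760, sin β = -0.775453, cos β = 0.631405, cos(α−β) = -0.592013, d² = 28.701305. Work in radians in the unit-radius frame; every candidate has L = ρ·(t + p + q).
LSL: p² = 2 + d² − 2cos(α−β) + 2d(sin α − sin β) = 39.660616; p = √p² = 6.297668; φ = atan2(cos β − cos α, d + sin α − sin β) = 0.261834 rad; t = (φ − α) mod 2π = 3.353617 rad, q = (β − φ) mod 2π = 5.133919 rad → L = 1.83·(3.353617 + 6.297668 + 5.133919) = 1.83·14.785204 = 27.056923 m
RSR: p² = 2 + d² − 2cos(α−β) + 2d(sin β − sin α) = 24.110046; p = √p² = 4.910198; φ = atan2(cos α − cos β, d − sin α + sin β) = -0.338419 rad; t = (α − φ) mod 2π = 3.529821 rad, q = (φ − β) mod 2π = 0.549014 rad → L = 1.83·(3.529821 + 4.910198 + 0.549014) = 1.83·8.989033 = 16.449930 m
LSR: p² = d² − 2 + 2cos(α−β) + 2d(sin α + sin β) = 16.675042; p = √p² = 4.083508; φ = atan2(−cos α − cos β, d + sin α + sin β) − atan2(−2, p) = 0.536313 rad; t = (φ − α) mod 2π = 3.628096 rad, q = (φ − β) mod 2π = 1.423745 rad → L = 1.83·(3.628096 + 4.083508 + 1.423745) = 1.83·9.135350 = 16.717690 m
RSL: p² = d² − 2 + 2cos(α−β) − 2d(sin α + sin β) = 34.359516; p = √p² = 5.861699; φ = atan2(cos α + cos β, d − sin α − sin β) − atan2(2, p) = -0.388160 rad; t = (α − φ) mod 2π = 3.579562 rad, q = (β − φ) mod 2π = 5.783913 rad → L = 1.83·(3.579562 + 5.861699 + 5.783913) = 1.83·15.225174 = 27.862068 m
RLR: c = (6 − d² + 2cos(α−β) + 2d(sin α − sin β))/8 = -2.013756, |c| > 1 → infeasible
LRL: c = (6 − d² + 2cos(α−β) − 2d(sin α − sin β))/8 = -3.957577, |c| > 1 → infeasible
Shortest: RSR with L = 16.449930 m ≈ 16.4499 m
Convert RSR to answer units (arcs ×180/π): t = 3.529821·180/π = 202.2438°, p = ρ·p = 1.83·4.910198 = 8.9857 m, q = 0.549014·180/π = 31.4562°, L = 16.4499 m.

RSR: t = 202.2438°, p = 8.9857 m, q = 31.4562°, L = 16.4499 m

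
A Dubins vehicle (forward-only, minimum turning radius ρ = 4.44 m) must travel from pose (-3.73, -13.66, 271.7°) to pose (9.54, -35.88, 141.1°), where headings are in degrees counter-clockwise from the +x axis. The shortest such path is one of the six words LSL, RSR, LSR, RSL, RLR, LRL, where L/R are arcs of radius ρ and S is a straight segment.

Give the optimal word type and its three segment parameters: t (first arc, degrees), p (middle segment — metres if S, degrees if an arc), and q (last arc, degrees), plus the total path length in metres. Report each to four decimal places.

Let ψ = atan2(Δy, Δx) = atan2(-22.22, 13.27) = -59.1539° be the start→goal bearing.
Normalize: d = |goal − start| / ρ = 25.880906/4.44 = 5.829033, α = (θ_start − ψ) mod 360° = 330.8539° = 5.774491 rad, β = (θ_goal − ψ) mod 360° = 200.2539° = 3.495091 rad.
Common terms: sin α = -0.487038, cos α = 0.873381, sin β = -0.346182, cos β = -0.938168, cos(α−β) = -0.650774, d² = 33.977625. Work in radians in the unit-radius frame; every candidate has L = ρ·(t + p + q).
LSL: p² = 2 + d² − 2cos(α−β) + 2d(sin α − sin β) = 35.637064; p = √p² = 5.969679; φ = atan2(cos β − cos α, d + sin α − sin β) = -0.308320 rad; t = (φ − α) mod 2π = 0.200375 rad, q = (β − φ) mod 2π = 3.803411 rad → L = 4.44·(0.200375 + 5.969679 + 3.803411) = 4.44·9.973464 = 44.282180 m
RSR: p² = 2 + d² − 2cos(α−β) + 2d(sin β − sin α) = 38.921282; p = √p² = 6.238692; φ = atan2(cos α − cos β, d − sin α + sin β) = 0.294617 rad; t = (α − φ) mod 2π = 5.479874 rad, q = (φ − β) mod 2π = 3.082711 rad → L = 4.44·(5.479874 + 6.238692 + 3.082711) = 4.44·14.801278 = 65.717673 m
LSR: p² = d² − 2 + 2cos(α−β) + 2d(sin α + sin β) = 20.962352; p = √p² = 4.578466; φ = atan2(−cos α − cos β, d + sin α + sin β) − atan2(−2, p) = 0.424813 rad; t = (φ − α) mod 2π = 0.933508 rad, q = (φ − β) mod 2π = 3.212908 rad → L = 4.44·(0.933508 + 4.578466 + 3.212908) = 4.44·8.724882 = 38.738476 m
RSL: p² = d² − 2 + 2cos(α−β) − 2d(sin α + sin β) = 40.389801; p = √p² = 6.355297; φ = atan2(cos α + cos β, d − sin α − sin β) − atan2(2, p) = -0.314610 rad; t = (α − φ) mod 2π = 6.089101 rad, q = (β − φ) mod 2π = 3.809701 rad → L = 4.44·(6.089101 + 6.355297 + 3.809701) = 4.44·16.254099 = 72.168199 m
RLR: c = (6 − d² + 2cos(α−β) + 2d(sin α − sin β))/8 = -3.865160, |c| > 1 → infeasible
LRL: c = (6 − d² + 2cos(α−β) − 2d(sin α − sin β))/8 = -3.454633, |c| > 1 → infeasible
Shortest: LSR with L = 38.738476 m ≈ 38.7385 m
Convert LSR to answer units (arcs ×180/π): t = 0.933508·180/π = 53.4861°, p = ρ·p = 4.44·4.578466 = 20.3284 m, q = 3.212908·180/π = 184.0861°, L = 38.7385 m.

LSR: t = 53.4861°, p = 20.3284 m, q = 184.0861°, L = 38.7385 m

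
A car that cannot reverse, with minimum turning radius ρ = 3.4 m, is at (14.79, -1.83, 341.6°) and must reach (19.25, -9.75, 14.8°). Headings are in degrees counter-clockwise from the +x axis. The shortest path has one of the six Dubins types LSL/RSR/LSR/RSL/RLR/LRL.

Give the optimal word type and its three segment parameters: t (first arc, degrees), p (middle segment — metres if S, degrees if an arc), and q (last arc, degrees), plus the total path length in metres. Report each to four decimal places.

Let ψ = atan2(Δy, Δx) = atan2(-7.92, 4.46) = -60.6148° be the start→goal bearing.
Normalize: d = |goal − start| / ρ = 9.089444/3.4 = 2.673366, α = (θ_start − ψ) mod 360° = 42.2148° = 0.736787 rad, β = (θ_goal − ψ) mod 360° = 75.4148° = 1.316236 rad.
Common terms: sin α = 0.671912, cos α = 0.740631, sin β = 0.967774, cos β = 0.251820, cos(α−β) = 0.836764, d² = 7.146886. Work in radians in the unit-radius frame; every candidate has L = ρ·(t + p + q).
LSL: p² = 2 + d² − 2cos(α−β) + 2d(sin α − sin β) = 5.891460; p = √p² = 2.427233; φ = atan2(cos β − cos α, d + sin α − sin β) = -0.202773 rad; t = (φ − α) mod 2π = 5.343625 rad, q = (β − φ) mod 2π = 1.519009 rad → L = 3.4·(5.343625 + 2.427233 + 1.519009) = 3.4·9.289868 = 31.585550 m
RSR: p² = 2 + d² − 2cos(α−β) + 2d(sin β − sin α) = 9.055255; p = √p² = 3.009195; φ = atan2(cos α − cos β, d − sin α + sin β) = 0.163162 rad; t = (α − φ) mod 2π = 0.573625 rad, q = (φ − β) mod 2π = 5.130111 rad → L = 3.4·(0.573625 + 3.009195 + 5.130111) = 3.4·8.712931 = 29.623966 m
LSR: p² = d² − 2 + 2cos(α−β) + 2d(sin α + sin β) = 15.587375; p = √p² = 3.948085; φ = atan2(−cos α − cos β, d + sin α + sin β) − atan2(−2, p) = 0.242726 rad; t = (φ − α) mod 2π = 5.789125 rad, q = (φ − β) mod 2π = 5.209675 rad → L = 3.4·(5.789125 + 3.948085 + 5.209675) = 3.4·14.946885 = 50.819409 m
RSL: p² = d² − 2 + 2cos(α−β) − 2d(sin α + sin β) = -1.946546 < 0 → infeasible
RLR: c = (6 − d² + 2cos(α−β) + 2d(sin α − sin β))/8 = -0.131907; p = 2π − arccos c = 4.580097 rad; φ = atan2(cos α − cos β, d − sin α + sin β) = 0.163162 rad; t = (α − φ + p/2) mod 2π = 2.863673 rad, q = (α − β − t + p) mod 2π = 1.136974 rad → L = 3.4·(2.863673 + 4.580097 + 1.136974) = 3.4·8.580744 = 29.174529 m
LRL: c = (6 − d² + 2cos(α−β) − 2d(sin α − sin β))/8 = 0.263568; p = 2π − arccos c = 4.979108 rad; φ = atan2(cos β − cos α, d + sin α − sin β) = -0.202773 rad; t = (φ − α + p/2) mod 2π = 1.549994 rad, q = (β − α − t + p) mod 2π = 4.008563 rad → L = 3.4·(1.549994 + 4.979108 + 4.008563) = 3.4·10.537665 = 35.828060 m
Shortest: RLR with L = 29.174529 m ≈ 29.1745 m
Convert RLR to answer units (arcs ×180/π): t = 2.863673·180/π = 164.0764°, p = 4.580097·180/π = 262.4202°, q = 1.136974·180/π = 65.1438°, L = 29.1745 m.

RLR: t = 164.0764°, p = 262.4202°, q = 65.1438°, L = 29.1745 m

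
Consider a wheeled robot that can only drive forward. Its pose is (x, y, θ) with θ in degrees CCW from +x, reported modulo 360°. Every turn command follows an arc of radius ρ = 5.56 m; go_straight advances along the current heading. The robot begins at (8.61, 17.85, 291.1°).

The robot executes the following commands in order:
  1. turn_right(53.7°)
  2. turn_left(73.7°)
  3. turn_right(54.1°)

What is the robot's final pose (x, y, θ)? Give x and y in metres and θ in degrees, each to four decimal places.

set_pose: (x, y, θ) = (8.6100, 17.8500, 291.1000°), ρ = 5.56
turn_right(53.7°): centre at ρ to the right, rotate −53.7° → (8.1068, 12.8529, 237.4000°)
turn_left(73.7°): centre at ρ to the left, rotate +73.7° → (8.6010, 6.2023, 311.1000°)
turn_right(54.1°): centre at ρ to the right, rotate −54.1° → (9.8287, 1.2965, 257.0000°)

(9.8287, 1.2965, 257.0000°)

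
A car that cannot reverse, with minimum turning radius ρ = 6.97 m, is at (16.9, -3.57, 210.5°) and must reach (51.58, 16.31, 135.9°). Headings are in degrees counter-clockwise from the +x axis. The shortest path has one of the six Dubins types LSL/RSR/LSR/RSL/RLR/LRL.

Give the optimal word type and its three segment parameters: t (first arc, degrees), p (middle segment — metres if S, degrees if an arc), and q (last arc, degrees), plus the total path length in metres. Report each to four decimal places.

LSL: t = 187.9555°, p = 33.5745 m, q = 97.4445°, L = 68.2933 m

Let ψ = atan2(Δy, Δx) = atan2(19.88, 34.68) = 29.8231° be the start→goal bearing.
Normalize: d = |goal − start| / ρ = 39.973952/6.97 = 5.735144, α = (θ_start − ψ) mod 360° = 180.6769° = 3.153407 rad, β = (θ_goal − ψ) mod 360° = 106.0769° = 1.851391 rad.
Common terms: sin α = -0.011814, cos α = -0.999930, sin β = 0.960891, cos β = -0.276927, cos(α−β) = 0.265556, d² = 32.891873. Work in radians in the unit-radius frame; every candidate has L = ρ·(t + p + q).
LSL: p² = 2 + d² − 2cos(α−β) + 2d(sin α − sin β) = 23.203559; p = √p² = 4.817007; φ = atan2(cos β − cos α, d + sin α − sin β) = 0.150663 rad; t = (φ − α) mod 2π = 3.280442 rad, q = (β − φ) mod 2π = 1.700728 rad → L = 6.97·(3.280442 + 4.817007 + 1.700728) = 6.97·9.798177 = 68.293293 m
RSR: p² = 2 + d² − 2cos(α−β) + 2d(sin β − sin α) = 45.517963; p = √p² = 6.746700; φ = atan2(cos α − cos β, d − sin α + sin β) = -0.107370 rad; t = (α − φ) mod 2π = 3.260777 rad, q = (φ − β) mod 2π = 4.324424 rad → L = 6.97·(3.260777 + 6.746700 + 4.324424) = 6.97·14.331901 = 99.893351 m
LSR: p² = d² − 2 + 2cos(α−β) + 2d(sin α + sin β) = 42.309173; p = √p² = 6.504550; φ = atan2(−cos α − cos β, d + sin α + sin β) − atan2(−2, p) = 0.487054 rad; t = (φ − α) mod 2π = 3.616833 rad, q = (φ − β) mod 2π = 4.918848 rad → L = 6.97·(3.616833 + 6.504550 + 4.918848) = 6.97·15.040231 = 104.830409 m
RSL: p² = d² − 2 + 2cos(α−β) − 2d(sin α + sin β) = 20.536798; p = √p² = 4.531754; φ = atan2(cos α + cos β, d − sin α − sin β) − atan2(2, p) = -0.676335 rad; t = (α − φ) mod 2π = 3.829742 rad, q = (β − φ) mod 2π = 2.527726 rad → L = 6.97·(3.829742 + 4.531754 + 2.527726) = 6.97·10.889222 = 75.897877 m
RLR: c = (6 − d² + 2cos(α−β) + 2d(sin α − sin β))/8 = -4.689745, |c| > 1 → infeasible
LRL: c = (6 − d² + 2cos(α−β) − 2d(sin α − sin β))/8 = -1.900445, |c| > 1 → infeasible
Shortest: LSL with L = 68.293293 m ≈ 68.2933 m
Convert LSL to answer units (arcs ×180/π): t = 3.280442·180/π = 187.9555°, p = ρ·p = 6.97·4.817007 = 33.5745 m, q = 1.700728·180/π = 97.4445°, L = 68.2933 m.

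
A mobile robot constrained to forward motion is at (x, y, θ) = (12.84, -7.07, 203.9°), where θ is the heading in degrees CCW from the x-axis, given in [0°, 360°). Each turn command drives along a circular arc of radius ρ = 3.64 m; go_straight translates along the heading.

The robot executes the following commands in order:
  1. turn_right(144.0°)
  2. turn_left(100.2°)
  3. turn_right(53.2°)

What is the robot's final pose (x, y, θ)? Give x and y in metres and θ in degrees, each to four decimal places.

set_pose: (x, y, θ) = (12.8400, -7.0700, 203.9000°), ρ = 3.64
turn_right(144.0°): centre at ρ to the right, rotate −144.0° → (8.2161, -1.9166, 59.9000°)
turn_left(100.2°): centre at ρ to the left, rotate +100.2° → (6.3060, 3.3315, 160.1000°)
turn_right(53.2°): centre at ρ to the right, rotate −53.2° → (4.0621, 5.6960, 106.9000°)

(4.0621, 5.6960, 106.9000°)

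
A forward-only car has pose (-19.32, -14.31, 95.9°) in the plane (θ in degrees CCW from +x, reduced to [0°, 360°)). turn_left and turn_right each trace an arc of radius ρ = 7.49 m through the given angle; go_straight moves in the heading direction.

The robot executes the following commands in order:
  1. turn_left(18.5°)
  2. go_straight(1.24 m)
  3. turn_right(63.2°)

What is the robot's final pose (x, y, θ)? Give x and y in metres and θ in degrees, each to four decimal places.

set_pose: (x, y, θ) = (-19.3200, -14.3100, 95.9000°), ρ = 7.49
turn_left(18.5°): centre at ρ to the left, rotate +18.5° → (-19.9493, -11.9858, 114.4000°)
go_straight(1.24): x += 1.24·cos θ, y += 1.24·sin θ → (-20.4616, -10.8565, 114.4000°)
turn_right(63.2°): centre at ρ to the right, rotate −63.2° → (-19.4778, -3.0691, 51.2000°)

(-19.4778, -3.0691, 51.2000°)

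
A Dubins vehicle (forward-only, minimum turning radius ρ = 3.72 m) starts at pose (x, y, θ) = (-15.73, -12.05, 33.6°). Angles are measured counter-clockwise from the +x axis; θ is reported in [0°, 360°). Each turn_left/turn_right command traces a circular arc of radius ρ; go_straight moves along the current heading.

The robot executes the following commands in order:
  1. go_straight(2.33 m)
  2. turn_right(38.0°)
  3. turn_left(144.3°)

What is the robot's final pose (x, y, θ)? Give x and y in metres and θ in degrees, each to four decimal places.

set_pose: (x, y, θ) = (-15.7300, -12.0500, 33.6000°), ρ = 3.72
go_straight(2.33): x += 2.33·cos θ, y += 2.33·sin θ → (-13.7893, -10.7606, 33.6000°)
turn_right(38.0°): centre at ρ to the right, rotate −38.0° → (-11.4453, -10.1500, -4.4000° ≡ 355.6000°)
turn_left(144.3°): centre at ρ to the left, rotate +144.3° → (-8.7637, -3.5955, 499.9000° ≡ 139.9000°)

(-8.7637, -3.5955, 139.9000°)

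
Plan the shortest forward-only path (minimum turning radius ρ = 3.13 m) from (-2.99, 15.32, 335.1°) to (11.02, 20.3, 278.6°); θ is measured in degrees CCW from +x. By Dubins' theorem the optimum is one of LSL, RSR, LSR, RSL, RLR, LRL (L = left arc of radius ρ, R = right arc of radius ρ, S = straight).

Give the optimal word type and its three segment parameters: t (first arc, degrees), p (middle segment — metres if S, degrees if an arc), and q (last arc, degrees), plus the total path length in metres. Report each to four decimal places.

Let ψ = atan2(Δy, Δx) = atan2(4.98, 14.01) = 19.5683° be the start→goal bearing.
Normalize: d = |goal − start| / ρ = 14.868776/3.13 = 4.750408, α = (θ_start − ψ) mod 360° = 315.5317° = 5.507067 rad, β = (θ_goal − ψ) mod 360° = 259.0317° = 4.520956 rad.
Common terms: sin α = -0.700514, cos α = 0.713638, sin β = -0.981733, cos β = -0.190266, cos(α−β) = 0.551937, d² = 22.566373. Work in radians in the unit-radius frame; every candidate has L = ρ·(t + p + q).
LSL: p² = 2 + d² − 2cos(α−β) + 2d(sin α − sin β) = 26.134302; p = √p² = 5.112172; φ = atan2(cos β − cos α, d + sin α − sin β) = -0.177749 rad; t = (φ − α) mod 2π = 0.598369 rad, q = (β − φ) mod 2π = 4.698705 rad → L = 3.13·(0.598369 + 5.112172 + 4.698705) = 3.13·10.409246 = 32.580941 m
RSR: p² = 2 + d² − 2cos(α−β) + 2d(sin β − sin α) = 20.790696; p = √p² = 4.559682; φ = atan2(cos α − cos β, d − sin α + sin β) = 0.199560 rad; t = (α − φ) mod 2π = 5.307507 rad, q = (φ − β) mod 2π = 1.961789 rad → L = 3.13·(5.307507 + 4.559682 + 1.961789) = 3.13·11.828978 = 37.024701 m
LSR: p² = d² − 2 + 2cos(α−β) + 2d(sin α + sin β) = 5.687529; p = √p² = 2.384854; φ = atan2(−cos α − cos β, d + sin α + sin β) − atan2(−2, p) = 0.528898 rad; t = (φ − α) mod 2π = 1.305016 rad, q = (φ − β) mod 2π = 2.291127 rad → L = 3.13·(1.305016 + 2.384854 + 2.291127) = 3.13·5.980997 = 18.720520 m
RSL: p² = d² − 2 + 2cos(α−β) − 2d(sin α + sin β) = 37.652965; p = √p² = 6.136201; φ = atan2(cos α + cos β, d − sin α − sin β) − atan2(2, p) = -0.233894 rad; t = (α − φ) mod 2π = 5.740961 rad, q = (β − φ) mod 2π = 4.754850 rad → L = 3.13·(5.740961 + 6.136201 + 4.754850) = 3.13·16.632013 = 52.058200 m
RLR: c = (6 − d² + 2cos(α−β) + 2d(sin α − sin β))/8 = -1.598837, |c| > 1 → infeasible
LRL: c = (6 − d² + 2cos(α−β) − 2d(sin α − sin β))/8 = -2.266788, |c| > 1 → infeasible
Shortest: LSR with L = 18.720520 m ≈ 18.7205 m
Convert LSR to answer units (arcs ×180/π): t = 1.305016·180/π = 74.7719°, p = ρ·p = 3.13·2.384854 = 7.4646 m, q = 2.291127·180/π = 131.2719°, L = 18.7205 m.

LSR: t = 74.7719°, p = 7.4646 m, q = 131.2719°, L = 18.7205 m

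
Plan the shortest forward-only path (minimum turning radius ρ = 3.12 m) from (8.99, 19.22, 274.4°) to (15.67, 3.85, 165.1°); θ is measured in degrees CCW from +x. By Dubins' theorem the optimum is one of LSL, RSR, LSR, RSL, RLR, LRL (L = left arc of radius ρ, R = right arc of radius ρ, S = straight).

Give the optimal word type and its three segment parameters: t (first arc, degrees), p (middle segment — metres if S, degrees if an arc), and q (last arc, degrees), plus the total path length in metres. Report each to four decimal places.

Let ψ = atan2(Δy, Δx) = atan2(-15.37, 6.68) = -66.5096° be the start→goal bearing.
Normalize: d = |goal − start| / ρ = 16.758857/3.12 = 5.371429, α = (θ_start − ψ) mod 360° = 340.9096° = 5.949995 rad, β = (θ_goal − ψ) mod 360° = 231.6096° = 4.042350 rad.
Common terms: sin α = -0.327059, cos α = 0.945004, sin β = -0.783798, cos β = -0.621016, cos(α−β) = -0.330514, d² = 28.852246. Work in radians in the unit-radius frame; every candidate has L = ρ·(t + p + q).
LSL: p² = 2 + d² − 2cos(α−β) + 2d(sin α − sin β) = 36.419949; p = √p² = 6.034894; φ = atan2(cos β − cos α, d + sin α − sin β) = -0.262498 rad; t = (φ − α) mod 2π = 0.070692 rad, q = (β − φ) mod 2π = 4.304849 rad → L = 3.12·(0.070692 + 6.034894 + 4.304849) = 3.12·10.410435 = 32.480556 m
RSR: p² = 2 + d² − 2cos(α−β) + 2d(sin β − sin α) = 26.606600; p = √p² = 5.158159; φ = atan2(cos α − cos β, d − sin α + sin β) = 0.308469 rad; t = (α − φ) mod 2π = 5.641526 rad, q = (φ − β) mod 2π = 2.549304 rad → L = 3.12·(5.641526 + 5.158159 + 2.549304) = 3.12·13.348989 = 41.648845 m
LSR: p² = d² − 2 + 2cos(α−β) + 2d(sin α + sin β) = 14.257439; p = √p² = 3.775902; φ = atan2(−cos α − cos β, d + sin α + sin β) − atan2(−2, p) = 0.411207 rad; t = (φ − α) mod 2π = 0.744398 rad, q = (φ − β) mod 2π = 2.652042 rad → L = 3.12·(0.744398 + 3.775902 + 2.652042) = 3.12·7.172342 = 22.377708 m
RSL: p² = d² − 2 + 2cos(α−β) − 2d(sin α + sin β) = 38.124995; p = √p² = 6.174544; φ = atan2(cos α + cos β, d − sin α − sin β) − atan2(2, p) = -0.263307 rad; t = (α − φ) mod 2π = 6.213303 rad, q = (β − φ) mod 2π = 4.305658 rad → L = 3.12·(6.213303 + 6.174544 + 4.305658) = 3.12·16.693504 = 52.083733 m
RLR: c = (6 − d² + 2cos(α−β) + 2d(sin α − sin β))/8 = -2.325825, |c| > 1 → infeasible
LRL: c = (6 − d² + 2cos(α−β) − 2d(sin α − sin β))/8 = -3.552494, |c| > 1 → infeasible
Shortest: LSR with L = 22.377708 m ≈ 22.3777 m
Convert LSR to answer units (arcs ×180/π): t = 0.744398·180/π = 42.6508°, p = ρ·p = 3.12·3.775902 = 11.7808 m, q = 2.652042·180/π = 151.9508°, L = 22.3777 m.

LSR: t = 42.6508°, p = 11.7808 m, q = 151.9508°, L = 22.3777 m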